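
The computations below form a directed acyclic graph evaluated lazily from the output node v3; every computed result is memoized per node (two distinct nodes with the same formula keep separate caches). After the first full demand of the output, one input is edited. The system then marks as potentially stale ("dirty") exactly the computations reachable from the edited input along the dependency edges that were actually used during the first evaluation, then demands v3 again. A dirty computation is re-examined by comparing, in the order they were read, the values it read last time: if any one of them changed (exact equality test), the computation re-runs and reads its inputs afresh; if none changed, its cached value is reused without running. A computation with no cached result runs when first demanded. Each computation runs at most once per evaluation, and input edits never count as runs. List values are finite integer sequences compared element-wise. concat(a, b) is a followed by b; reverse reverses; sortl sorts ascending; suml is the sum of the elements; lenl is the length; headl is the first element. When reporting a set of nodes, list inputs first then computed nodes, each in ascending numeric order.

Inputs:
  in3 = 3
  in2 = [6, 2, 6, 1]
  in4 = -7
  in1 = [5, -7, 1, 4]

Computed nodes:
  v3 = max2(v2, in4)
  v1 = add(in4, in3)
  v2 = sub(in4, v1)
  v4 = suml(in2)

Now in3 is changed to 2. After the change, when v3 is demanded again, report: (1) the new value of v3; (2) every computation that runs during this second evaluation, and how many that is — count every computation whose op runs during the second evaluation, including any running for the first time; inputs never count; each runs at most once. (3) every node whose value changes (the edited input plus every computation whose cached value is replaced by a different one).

First demand of the output computes:
  v1 = add(-7, 3) = -4
  v2 = sub(-7, -4) = -3
  v3 = max2(-3, -7) = -3

After the edit, cleaning proceeds:
  v1: a read changed (in3 3->2) — executes, giving -5.
  v2: a read changed (v1 -4->-5) — executes, giving -2.
  v3: a read changed (v2 -3->-2) — executes, giving -2.

Demanding v3 again yields -2.
3 computations run: v1, v2, v3.
The nodes whose values change: in3, v1, v2, v3.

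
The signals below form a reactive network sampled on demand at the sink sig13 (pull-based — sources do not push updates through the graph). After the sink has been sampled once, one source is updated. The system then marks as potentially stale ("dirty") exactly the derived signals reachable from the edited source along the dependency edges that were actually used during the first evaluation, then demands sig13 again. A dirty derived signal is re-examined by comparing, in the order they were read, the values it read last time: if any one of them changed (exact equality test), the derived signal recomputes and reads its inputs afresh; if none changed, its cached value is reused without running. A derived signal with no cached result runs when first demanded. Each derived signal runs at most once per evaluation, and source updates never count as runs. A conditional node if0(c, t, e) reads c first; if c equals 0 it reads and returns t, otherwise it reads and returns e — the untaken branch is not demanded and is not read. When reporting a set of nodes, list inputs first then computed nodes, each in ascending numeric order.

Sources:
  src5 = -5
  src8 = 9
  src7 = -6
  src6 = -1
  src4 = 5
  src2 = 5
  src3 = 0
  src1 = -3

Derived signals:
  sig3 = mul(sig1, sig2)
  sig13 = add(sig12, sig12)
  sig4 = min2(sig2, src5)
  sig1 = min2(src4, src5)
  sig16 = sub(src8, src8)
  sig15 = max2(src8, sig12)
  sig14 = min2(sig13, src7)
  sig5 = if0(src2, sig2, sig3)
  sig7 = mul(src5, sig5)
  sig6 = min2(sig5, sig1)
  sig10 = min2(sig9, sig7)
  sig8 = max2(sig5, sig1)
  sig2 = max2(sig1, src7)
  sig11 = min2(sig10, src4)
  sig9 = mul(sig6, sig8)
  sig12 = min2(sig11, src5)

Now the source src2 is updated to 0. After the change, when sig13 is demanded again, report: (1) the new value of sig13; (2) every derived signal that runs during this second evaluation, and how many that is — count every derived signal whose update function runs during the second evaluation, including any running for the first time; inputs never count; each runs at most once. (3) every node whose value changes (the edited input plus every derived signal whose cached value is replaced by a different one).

Initial pass — values computed on the first demand:
  sig1 = min2(5, -5) = -5
  sig2 = max2(-5, -6) = -5
  sig3 = mul(-5, -5) = 25
  sig5 = if0(src2=5 -> else branch sig3) = 25
  sig6 = min2(25, -5) = -5
  sig7 = mul(-5, 25) = -125
  sig8 = max2(25, -5) = 25
  sig9 = mul(-5, 25) = -125
  sig10 = min2(-125, -125) = -125
  sig11 = min2(-125, 5) = -125
  sig12 = min2(-125, -5) = -125
  sig13 = add(-125, -125) = -250

Second demand — change propagation:
  sig5: re-runs because src2 5->0; new result -5.
  sig6: re-runs because sig5 25->-5; new result -5 (unchanged).
  sig7: re-runs because sig5 25->-5; new result 25.
  sig8: re-runs because sig5 25->-5; new result -5.
  sig9: re-runs because sig8 25->-5; new result 25.
  sig10: re-runs because sig9 -125->25; sig7 -125->25; new result 25.
  sig11: re-runs because sig10 -125->25; new result 5.
  sig12: re-runs because sig11 -125->5; new result -5.
  sig13: re-runs because sig12 -125->-5; sig12 -125->-5; new result -10.

sig13 now evaluates to -10.
Run set: sig5, sig6, sig7, sig8, sig9, sig10, sig11, sig12, sig13 (9 run).
Changed values: src2, sig5, sig7, sig8, sig9, sig10, sig11, sig12, sig13.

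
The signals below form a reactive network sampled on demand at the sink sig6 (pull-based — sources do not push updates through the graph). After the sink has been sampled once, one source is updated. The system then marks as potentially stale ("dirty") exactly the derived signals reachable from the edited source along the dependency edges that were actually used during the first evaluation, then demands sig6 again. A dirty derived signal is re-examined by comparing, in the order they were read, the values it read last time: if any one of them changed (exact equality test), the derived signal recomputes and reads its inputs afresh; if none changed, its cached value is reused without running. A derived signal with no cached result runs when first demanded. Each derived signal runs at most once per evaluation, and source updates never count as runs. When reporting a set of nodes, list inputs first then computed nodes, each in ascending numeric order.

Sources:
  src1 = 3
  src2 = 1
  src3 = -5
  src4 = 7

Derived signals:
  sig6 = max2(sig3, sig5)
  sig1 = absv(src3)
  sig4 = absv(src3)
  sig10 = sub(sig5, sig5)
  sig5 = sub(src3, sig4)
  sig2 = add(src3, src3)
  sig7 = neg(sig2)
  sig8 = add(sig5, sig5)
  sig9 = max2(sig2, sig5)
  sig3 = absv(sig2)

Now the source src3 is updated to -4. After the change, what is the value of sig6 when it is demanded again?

sig6 now evaluates to 8.

Initial pass — values computed on the first demand:
  sig2 = add(-5, -5) = -10
  sig3 = absv(-10) = 10
  sig4 = absv(-5) = 5
  sig5 = sub(-5, 5) = -10
  sig6 = max2(10, -10) = 10

Second demand — change propagation:
  sig2: re-runs because src3 -5->-4; src3 -5->-4; new result -8.
  sig3: re-runs because sig2 -10->-8; new result 8.
  sig4: re-runs because src3 -5->-4; new result 4.
  sig5: re-runs because src3 -5->-4; sig4 5->4; new result -8.
  sig6: re-runs because sig3 10->8; sig5 -10->-8; new result 8.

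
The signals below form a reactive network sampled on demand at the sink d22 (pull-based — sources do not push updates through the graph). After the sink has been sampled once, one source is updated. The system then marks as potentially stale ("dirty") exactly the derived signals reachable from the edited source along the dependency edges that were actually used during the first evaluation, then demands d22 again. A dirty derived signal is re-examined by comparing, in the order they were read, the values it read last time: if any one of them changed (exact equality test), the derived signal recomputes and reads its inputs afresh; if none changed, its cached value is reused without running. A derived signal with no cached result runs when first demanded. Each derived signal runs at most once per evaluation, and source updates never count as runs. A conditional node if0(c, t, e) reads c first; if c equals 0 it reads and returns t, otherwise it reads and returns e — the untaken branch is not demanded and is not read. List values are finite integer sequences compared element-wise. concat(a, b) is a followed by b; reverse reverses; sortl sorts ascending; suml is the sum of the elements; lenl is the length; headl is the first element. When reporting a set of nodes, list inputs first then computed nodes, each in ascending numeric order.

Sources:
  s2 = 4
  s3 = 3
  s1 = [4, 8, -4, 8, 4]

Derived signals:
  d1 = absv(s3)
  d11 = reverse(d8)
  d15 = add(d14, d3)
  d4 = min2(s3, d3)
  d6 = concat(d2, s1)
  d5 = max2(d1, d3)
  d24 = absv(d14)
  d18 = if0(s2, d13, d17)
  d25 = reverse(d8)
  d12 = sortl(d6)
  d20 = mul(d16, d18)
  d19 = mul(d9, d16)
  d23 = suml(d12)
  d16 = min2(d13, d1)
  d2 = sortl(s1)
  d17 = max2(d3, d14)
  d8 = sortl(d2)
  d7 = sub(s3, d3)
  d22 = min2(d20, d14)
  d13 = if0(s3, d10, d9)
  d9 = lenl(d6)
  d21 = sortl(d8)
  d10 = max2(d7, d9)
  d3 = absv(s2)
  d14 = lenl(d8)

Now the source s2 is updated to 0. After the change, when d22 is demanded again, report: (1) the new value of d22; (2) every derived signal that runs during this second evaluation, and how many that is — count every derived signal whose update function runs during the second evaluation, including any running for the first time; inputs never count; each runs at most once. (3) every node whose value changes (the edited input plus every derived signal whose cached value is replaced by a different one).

Initial pass — values computed on the first demand:
  d1 = absv(3) = 3
  d2 = sortl([4, 8, -4, 8, 4]) = [-4, 4, 4, 8, 8]
  d3 = absv(4) = 4
  d6 = concat([-4, 4, 4, 8, 8], [4, 8, -4, 8, 4]) = [-4, 4, 4, 8, 8, 4, 8, -4, 8, 4]
  d8 = sortl([-4, 4, 4, 8, 8]) = [-4, 4, 4, 8, 8]
  d9 = lenl([-4, 4, 4, 8, 8, 4, 8, -4, 8, 4]) = 10
  d13 = if0(s3=3 -> else branch d9) = 10
  d14 = lenl([-4, 4, 4, 8, 8]) = 5
  d16 = min2(10, 3) = 3
  d17 = max2(4, 5) = 5
  d18 = if0(s2=4 -> else branch d17) = 5
  d20 = mul(3, 5) = 15
  d22 = min2(15, 5) = 5

Second demand — change propagation:
  d3: dirty yet unreached — the second evaluation never asks for it.
  d17: dirty yet unreached — the second evaluation never asks for it.
  d18: re-runs because s2 4->0; new result 10.
  d20: re-runs because d18 5->10; new result 30.
  d22: re-runs because d20 15->30; new result 5 (unchanged).

The important point: the flipped condition redirects demand; d3, d17 are left stale, never re-checked.

d22 now evaluates to 5.
Run set: d18, d20, d22 (3 run).
Changed values: s2, d18, d20.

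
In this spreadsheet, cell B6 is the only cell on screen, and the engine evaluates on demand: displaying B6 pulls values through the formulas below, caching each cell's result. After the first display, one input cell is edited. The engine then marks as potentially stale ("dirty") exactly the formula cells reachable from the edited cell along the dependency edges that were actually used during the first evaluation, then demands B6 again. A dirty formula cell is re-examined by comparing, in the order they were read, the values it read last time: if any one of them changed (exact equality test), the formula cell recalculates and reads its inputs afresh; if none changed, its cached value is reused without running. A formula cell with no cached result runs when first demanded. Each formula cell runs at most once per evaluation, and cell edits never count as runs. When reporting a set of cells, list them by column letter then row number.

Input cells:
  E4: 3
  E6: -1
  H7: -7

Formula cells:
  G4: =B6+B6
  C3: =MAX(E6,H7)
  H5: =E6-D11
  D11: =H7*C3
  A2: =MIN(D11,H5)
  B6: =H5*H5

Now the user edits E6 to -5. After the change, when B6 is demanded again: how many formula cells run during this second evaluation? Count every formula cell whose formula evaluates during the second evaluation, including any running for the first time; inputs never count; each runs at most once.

Initial pass — values computed on the first demand:
  C3 = MAX(-1, -7) = -1
  D11 = -7 * -1 = 7
  H5 = -1 - 7 = -8
  B6 = -8 * -8 = 64

Second demand — change propagation:
  C3: re-runs because E6 -1->-5; new result -5.
  D11: re-runs because C3 -1->-5; new result 35.
  H5: re-runs because E6 -1->-5; D11 7->35; new result -40.
  B6: re-runs because H5 -8->-40; H5 -8->-40; new result 1600.

Run set: B6, C3, D11, H5 (4 run).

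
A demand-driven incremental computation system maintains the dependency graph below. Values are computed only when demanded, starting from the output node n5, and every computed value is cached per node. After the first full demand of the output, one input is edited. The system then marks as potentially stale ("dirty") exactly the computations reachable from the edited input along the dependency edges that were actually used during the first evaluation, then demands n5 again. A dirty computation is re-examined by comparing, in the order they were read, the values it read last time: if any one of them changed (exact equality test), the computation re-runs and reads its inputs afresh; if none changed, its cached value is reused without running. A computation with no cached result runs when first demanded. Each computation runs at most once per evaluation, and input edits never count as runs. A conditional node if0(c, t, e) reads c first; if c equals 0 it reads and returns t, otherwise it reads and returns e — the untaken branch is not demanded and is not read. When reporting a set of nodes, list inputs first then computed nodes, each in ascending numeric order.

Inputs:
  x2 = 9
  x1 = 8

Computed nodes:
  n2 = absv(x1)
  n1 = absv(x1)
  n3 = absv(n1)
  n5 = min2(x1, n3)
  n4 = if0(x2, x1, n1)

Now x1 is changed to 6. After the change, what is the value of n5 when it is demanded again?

New value of n5: 6.

First evaluation (everything demanded from the output):
  n1 = absv(8) = 8
  n3 = absv(8) = 8
  n5 = min2(8, 8) = 8

Propagation after the edit:
  n1: runs — x1 8->6; result 6.
  n3: runs — n1 8->6; result 6.
  n5: runs — x1 8->6; n3 8->6; result 6.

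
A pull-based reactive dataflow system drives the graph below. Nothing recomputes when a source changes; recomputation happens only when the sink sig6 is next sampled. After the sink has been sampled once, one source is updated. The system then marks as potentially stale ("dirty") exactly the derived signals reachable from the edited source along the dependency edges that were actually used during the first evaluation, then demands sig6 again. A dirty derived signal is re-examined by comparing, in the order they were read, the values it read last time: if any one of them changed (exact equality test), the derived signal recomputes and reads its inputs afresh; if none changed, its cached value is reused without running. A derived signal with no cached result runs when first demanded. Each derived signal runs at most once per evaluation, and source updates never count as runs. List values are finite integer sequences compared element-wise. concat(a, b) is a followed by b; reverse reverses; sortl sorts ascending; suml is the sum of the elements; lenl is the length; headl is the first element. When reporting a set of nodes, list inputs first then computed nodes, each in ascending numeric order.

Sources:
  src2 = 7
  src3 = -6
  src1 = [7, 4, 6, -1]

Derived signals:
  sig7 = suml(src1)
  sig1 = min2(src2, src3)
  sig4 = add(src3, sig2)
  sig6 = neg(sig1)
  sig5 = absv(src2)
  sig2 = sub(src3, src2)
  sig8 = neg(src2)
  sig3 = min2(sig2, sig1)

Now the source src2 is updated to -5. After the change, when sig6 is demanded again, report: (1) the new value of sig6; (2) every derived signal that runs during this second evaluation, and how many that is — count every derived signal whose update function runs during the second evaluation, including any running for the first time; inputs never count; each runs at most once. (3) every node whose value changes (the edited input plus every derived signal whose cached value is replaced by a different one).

New value of sig6: 6.
Derived signals that run: sig1 — 1 in total.
Values that change: src2.
Key observation: the change is absorbed at sig1 — it re-runs but produces the same value, and the output's value is unchanged.

First evaluation (everything demanded from the output):
  sig1 = min2(7, -6) = -6
  sig6 = neg(-6) = 6

Propagation after the edit:
  sig1: runs — src2 7->-5; result -6 (same value as before).
  sig6: checked — values it read are unchanged (sig1 unchanged); reused cached 6 without running.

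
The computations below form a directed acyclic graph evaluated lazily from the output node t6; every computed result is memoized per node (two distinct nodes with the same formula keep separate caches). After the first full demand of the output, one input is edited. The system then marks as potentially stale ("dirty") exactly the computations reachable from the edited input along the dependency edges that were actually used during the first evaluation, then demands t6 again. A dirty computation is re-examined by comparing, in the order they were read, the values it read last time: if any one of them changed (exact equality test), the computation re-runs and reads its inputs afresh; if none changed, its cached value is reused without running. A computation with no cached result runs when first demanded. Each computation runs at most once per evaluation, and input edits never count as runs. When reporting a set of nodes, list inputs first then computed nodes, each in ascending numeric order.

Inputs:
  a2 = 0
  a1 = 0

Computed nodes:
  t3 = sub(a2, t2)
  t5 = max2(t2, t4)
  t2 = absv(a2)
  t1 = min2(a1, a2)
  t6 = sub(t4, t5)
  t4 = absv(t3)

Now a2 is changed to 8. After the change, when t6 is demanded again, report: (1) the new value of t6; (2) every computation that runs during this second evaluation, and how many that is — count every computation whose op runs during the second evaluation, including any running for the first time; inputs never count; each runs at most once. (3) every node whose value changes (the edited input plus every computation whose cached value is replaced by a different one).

Demanding t6 again yields -8.
4 computations run: t2, t3, t5, t6.
The nodes whose values change: a2, t2, t5, t6.
Note where the cutoff bites: t4 is checked, finds nothing changed, and keeps its cache.

First demand of the output computes:
  t2 = absv(0) = 0
  t3 = sub(0, 0) = 0
  t4 = absv(0) = 0
  t5 = max2(0, 0) = 0
  t6 = sub(0, 0) = 0

After the edit, cleaning proceeds:
  t2: a read changed (a2 0->8) — executes, giving 8.
  t3: a read changed (a2 0->8; t2 0->8) — executes, giving 0 — identical to its old value.
  t4: dirty, but its reads are unchanged (t3 unchanged); cached 0 stands.
  t5: a read changed (t2 0->8) — executes, giving 8.
  t6: a read changed (t5 0->8) — executes, giving -8.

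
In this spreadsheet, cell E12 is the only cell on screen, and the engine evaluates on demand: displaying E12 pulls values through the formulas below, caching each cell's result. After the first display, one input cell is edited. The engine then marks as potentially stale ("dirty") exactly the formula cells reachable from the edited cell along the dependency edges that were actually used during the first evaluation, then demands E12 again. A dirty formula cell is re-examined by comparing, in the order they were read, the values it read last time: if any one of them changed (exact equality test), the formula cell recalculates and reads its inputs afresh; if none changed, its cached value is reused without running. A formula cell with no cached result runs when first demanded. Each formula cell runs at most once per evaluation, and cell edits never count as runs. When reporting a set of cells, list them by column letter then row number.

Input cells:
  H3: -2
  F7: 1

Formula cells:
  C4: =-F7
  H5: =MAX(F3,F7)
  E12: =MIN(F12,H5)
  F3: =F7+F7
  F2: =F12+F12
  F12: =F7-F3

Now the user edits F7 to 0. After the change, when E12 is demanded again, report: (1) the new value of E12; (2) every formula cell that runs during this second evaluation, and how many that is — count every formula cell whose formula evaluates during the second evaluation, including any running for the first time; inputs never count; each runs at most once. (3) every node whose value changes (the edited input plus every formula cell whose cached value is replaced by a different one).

E12 now evaluates to 0.
Run set: E12, F3, F12, H5 (4 run).
Changed values: E12, F3, F7, F12, H5.

Initial pass — values computed on the first demand:
  F3 = 1 + 1 = 2
  F12 = 1 - 2 = -1
  H5 = MAX(2, 1) = 2
  E12 = MIN(-1, 2) = -1

Second demand — change propagation:
  F3: re-runs because F7 1->0; F7 1->0; new result 0.
  F12: re-runs because F7 1->0; F3 2->0; new result 0.
  H5: re-runs because F3 2->0; F7 1->0; new result 0.
  E12: re-runs because F12 -1->0; H5 2->0; new result 0.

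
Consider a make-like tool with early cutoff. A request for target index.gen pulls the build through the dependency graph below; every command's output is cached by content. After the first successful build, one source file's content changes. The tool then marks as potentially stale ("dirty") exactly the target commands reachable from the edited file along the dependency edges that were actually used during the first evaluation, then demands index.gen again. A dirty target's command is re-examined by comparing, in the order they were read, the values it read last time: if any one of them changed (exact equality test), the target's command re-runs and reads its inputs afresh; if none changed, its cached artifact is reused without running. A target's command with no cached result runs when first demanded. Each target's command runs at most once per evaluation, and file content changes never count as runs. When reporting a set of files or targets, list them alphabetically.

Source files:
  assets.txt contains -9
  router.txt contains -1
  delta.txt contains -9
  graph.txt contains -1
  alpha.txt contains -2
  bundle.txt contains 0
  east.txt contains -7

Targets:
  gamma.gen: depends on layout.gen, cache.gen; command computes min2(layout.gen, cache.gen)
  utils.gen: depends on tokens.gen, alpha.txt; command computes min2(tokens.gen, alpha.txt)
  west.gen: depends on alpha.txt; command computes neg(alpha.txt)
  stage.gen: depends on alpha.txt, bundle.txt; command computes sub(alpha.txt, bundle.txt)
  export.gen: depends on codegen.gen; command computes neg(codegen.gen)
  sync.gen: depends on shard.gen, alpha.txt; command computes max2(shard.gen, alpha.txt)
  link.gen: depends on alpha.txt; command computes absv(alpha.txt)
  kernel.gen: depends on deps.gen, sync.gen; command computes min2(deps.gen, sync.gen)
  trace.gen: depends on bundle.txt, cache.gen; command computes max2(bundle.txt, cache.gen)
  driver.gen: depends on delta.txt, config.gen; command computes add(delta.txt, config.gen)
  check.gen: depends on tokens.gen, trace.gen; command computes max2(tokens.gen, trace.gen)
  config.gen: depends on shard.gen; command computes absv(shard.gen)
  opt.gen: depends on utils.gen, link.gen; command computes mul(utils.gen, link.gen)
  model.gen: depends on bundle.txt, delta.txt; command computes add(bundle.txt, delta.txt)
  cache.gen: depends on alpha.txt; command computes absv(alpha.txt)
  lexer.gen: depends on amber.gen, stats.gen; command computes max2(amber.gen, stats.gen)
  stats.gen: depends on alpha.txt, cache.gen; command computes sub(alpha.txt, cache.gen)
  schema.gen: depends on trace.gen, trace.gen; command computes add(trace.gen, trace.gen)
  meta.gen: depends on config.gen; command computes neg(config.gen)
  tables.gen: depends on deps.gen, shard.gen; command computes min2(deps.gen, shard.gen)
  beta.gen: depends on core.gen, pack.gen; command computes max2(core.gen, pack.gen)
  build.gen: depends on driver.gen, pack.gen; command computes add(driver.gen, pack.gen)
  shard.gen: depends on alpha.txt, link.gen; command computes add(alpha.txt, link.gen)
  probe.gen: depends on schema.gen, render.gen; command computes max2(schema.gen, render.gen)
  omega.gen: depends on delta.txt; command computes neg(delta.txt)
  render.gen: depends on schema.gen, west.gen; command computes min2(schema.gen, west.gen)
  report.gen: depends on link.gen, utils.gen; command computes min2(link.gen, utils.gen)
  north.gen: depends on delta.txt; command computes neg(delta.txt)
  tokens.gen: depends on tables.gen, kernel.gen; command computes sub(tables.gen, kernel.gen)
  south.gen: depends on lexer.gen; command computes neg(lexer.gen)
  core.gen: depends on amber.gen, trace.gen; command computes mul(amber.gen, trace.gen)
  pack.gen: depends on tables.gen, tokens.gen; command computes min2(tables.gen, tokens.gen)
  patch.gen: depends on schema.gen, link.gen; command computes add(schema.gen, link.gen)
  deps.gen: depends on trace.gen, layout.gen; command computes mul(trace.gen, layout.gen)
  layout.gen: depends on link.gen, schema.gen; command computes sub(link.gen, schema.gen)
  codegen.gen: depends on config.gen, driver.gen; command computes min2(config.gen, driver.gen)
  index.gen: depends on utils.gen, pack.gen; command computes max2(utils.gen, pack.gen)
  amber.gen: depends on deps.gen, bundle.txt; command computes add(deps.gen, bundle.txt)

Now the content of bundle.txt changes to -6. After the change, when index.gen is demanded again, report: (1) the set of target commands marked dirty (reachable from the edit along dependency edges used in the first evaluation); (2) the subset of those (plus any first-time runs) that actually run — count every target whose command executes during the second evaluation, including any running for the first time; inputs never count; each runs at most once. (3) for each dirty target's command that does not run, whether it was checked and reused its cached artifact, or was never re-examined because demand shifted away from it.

First demand of the output computes:
  cache.gen = absv(-2) = 2
  link.gen = absv(-2) = 2
  shard.gen = add(-2, 2) = 0
  sync.gen = max2(0, -2) = 0
  trace.gen = max2(0, 2) = 2
  schema.gen = add(2, 2) = 4
  layout.gen = sub(2, 4) = -2
  deps.gen = mul(2, -2) = -4
  kernel.gen = min2(-4, 0) = -4
  tables.gen = min2(-4, 0) = -4
  tokens.gen = sub(-4, -4) = 0
  pack.gen = min2(-4, 0) = -4
  utils.gen = min2(0, -2) = -2
  index.gen = max2(-2, -4) = -2

After the edit, cleaning proceeds:
  trace.gen: a read changed (bundle.txt 0->-6) — executes, giving 2 — identical to its old value.
  schema.gen: dirty, but its reads are unchanged (trace.gen unchanged, trace.gen unchanged); cached 4 stands.
  layout.gen: dirty, but its reads are unchanged (link.gen unchanged, schema.gen unchanged); cached -2 stands.
  deps.gen: dirty, but its reads are unchanged (trace.gen unchanged, layout.gen unchanged); cached -4 stands.
  kernel.gen: dirty, but its reads are unchanged (deps.gen unchanged, sync.gen unchanged); cached -4 stands.
  tables.gen: dirty, but its reads are unchanged (deps.gen unchanged, shard.gen unchanged); cached -4 stands.
  tokens.gen: dirty, but its reads are unchanged (tables.gen unchanged, kernel.gen unchanged); cached 0 stands.
  pack.gen: dirty, but its reads are unchanged (tables.gen unchanged, tokens.gen unchanged); cached -4 stands.
  utils.gen: dirty, but its reads are unchanged (tokens.gen unchanged, alpha.txt unchanged); cached -2 stands.
  index.gen: dirty, but its reads are unchanged (utils.gen unchanged, pack.gen unchanged); cached -2 stands.

Note the absorption at trace.gen: it re-runs yet its value is the same, leaving the output's value untouched.

The edit dirties: deps.gen, index.gen, kernel.gen, layout.gen, pack.gen, schema.gen, tables.gen, tokens.gen, trace.gen, utils.gen.
1 target commands run: trace.gen.
Cache hits after checking: deps.gen, index.gen, kernel.gen, layout.gen, pack.gen, schema.gen, tables.gen, tokens.gen, utils.gen.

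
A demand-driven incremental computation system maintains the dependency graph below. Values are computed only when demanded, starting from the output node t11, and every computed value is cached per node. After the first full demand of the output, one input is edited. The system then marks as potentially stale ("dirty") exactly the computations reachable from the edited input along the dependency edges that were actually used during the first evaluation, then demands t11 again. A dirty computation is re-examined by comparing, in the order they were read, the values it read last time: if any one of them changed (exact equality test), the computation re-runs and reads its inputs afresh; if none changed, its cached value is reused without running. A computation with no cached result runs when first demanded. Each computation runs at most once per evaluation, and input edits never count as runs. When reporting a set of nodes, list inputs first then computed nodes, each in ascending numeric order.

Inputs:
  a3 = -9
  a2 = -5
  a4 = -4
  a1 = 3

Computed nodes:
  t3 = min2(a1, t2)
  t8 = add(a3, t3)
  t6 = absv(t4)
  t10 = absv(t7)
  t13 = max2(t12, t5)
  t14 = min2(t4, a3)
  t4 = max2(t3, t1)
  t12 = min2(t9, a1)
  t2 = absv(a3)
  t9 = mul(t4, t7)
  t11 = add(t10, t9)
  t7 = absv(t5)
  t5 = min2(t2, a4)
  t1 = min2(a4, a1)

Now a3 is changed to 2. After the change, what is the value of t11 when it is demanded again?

New value of t11: 12.
Key observation: the cutoff stops propagation at t7 — its inputs' values are unchanged, so it reuses its cache.

First evaluation (everything demanded from the output):
  t1 = min2(-4, 3) = -4
  t2 = absv(-9) = 9
  t3 = min2(3, 9) = 3
  t4 = max2(3, -4) = 3
  t5 = min2(9, -4) = -4
  t7 = absv(-4) = 4
  t9 = mul(3, 4) = 12
  t10 = absv(4) = 4
  t11 = add(4, 12) = 16

Propagation after the edit:
  t2: runs — a3 -9->2; result 2.
  t3: runs — t2 9->2; result 2.
  t4: runs — t3 3->2; result 2.
  t5: runs — t2 9->2; result -4 (same value as before).
  t7: checked — values it read are unchanged (t5 unchanged); reused cached 4 without running.
  t9: runs — t4 3->2; result 8.
  t10: checked — values it read are unchanged (t7 unchanged); reused cached 4 without running.
  t11: runs — t9 12->8; result 12.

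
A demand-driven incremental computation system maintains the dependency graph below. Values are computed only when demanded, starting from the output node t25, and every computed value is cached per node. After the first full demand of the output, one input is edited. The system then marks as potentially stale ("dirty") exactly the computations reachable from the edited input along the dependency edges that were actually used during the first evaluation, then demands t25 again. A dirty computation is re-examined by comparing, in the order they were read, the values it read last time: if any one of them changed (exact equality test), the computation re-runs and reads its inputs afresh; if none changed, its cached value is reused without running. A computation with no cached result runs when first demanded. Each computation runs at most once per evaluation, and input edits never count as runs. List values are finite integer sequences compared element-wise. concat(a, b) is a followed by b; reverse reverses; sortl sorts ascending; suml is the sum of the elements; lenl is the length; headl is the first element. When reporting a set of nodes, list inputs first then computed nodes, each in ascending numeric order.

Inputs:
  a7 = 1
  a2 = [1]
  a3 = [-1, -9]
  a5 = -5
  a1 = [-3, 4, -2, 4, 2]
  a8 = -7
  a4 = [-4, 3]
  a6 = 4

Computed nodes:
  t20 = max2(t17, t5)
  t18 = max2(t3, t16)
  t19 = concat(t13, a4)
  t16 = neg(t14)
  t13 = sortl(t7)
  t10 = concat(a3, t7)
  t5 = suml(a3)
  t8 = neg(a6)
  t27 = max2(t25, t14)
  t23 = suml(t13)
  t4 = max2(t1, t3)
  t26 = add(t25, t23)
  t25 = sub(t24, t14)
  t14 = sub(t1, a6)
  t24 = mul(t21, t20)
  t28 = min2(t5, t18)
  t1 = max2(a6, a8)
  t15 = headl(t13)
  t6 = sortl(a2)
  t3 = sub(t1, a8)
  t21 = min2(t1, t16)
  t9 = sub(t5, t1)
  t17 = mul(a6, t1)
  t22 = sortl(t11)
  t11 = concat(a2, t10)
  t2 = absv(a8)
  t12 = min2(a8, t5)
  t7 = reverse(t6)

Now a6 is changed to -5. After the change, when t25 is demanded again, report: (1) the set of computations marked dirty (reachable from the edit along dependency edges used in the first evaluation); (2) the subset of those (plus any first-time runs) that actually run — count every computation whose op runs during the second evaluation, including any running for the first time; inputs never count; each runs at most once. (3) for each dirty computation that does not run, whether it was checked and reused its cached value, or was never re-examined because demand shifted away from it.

Marked dirty: t1, t14, t16, t17, t20, t21, t24, t25.
Computations that run: t1, t14, t17, t20, t21, t24, t25 — 7 in total.
Checked but reused from cache: t16.
Key observation: the cutoff stops propagation at t16 — its inputs' values are unchanged, so it reuses its cache.

First evaluation (everything demanded from the output):
  t1 = max2(4, -7) = 4
  t5 = suml([-1, -9]) = -10
  t14 = sub(4, 4) = 0
  t16 = neg(0) = 0
  t17 = mul(4, 4) = 16
  t20 = max2(16, -10) = 16
  t21 = min2(4, 0) = 0
  t24 = mul(0, 16) = 0
  t25 = sub(0, 0) = 0

Propagation after the edit:
  t1: runs — a6 4->-5; result -5.
  t14: runs — t1 4->-5; a6 4->-5; result 0 (same value as before).
  t16: checked — values it read are unchanged (t14 unchanged); reused cached 0 without running.
  t17: runs — a6 4->-5; t1 4->-5; result 25.
  t20: runs — t17 16->25; result 25.
  t21: runs — t1 4->-5; result -5.
  t24: runs — t21 0->-5; t20 16->25; result -125.
  t25: runs — t24 0->-125; result -125.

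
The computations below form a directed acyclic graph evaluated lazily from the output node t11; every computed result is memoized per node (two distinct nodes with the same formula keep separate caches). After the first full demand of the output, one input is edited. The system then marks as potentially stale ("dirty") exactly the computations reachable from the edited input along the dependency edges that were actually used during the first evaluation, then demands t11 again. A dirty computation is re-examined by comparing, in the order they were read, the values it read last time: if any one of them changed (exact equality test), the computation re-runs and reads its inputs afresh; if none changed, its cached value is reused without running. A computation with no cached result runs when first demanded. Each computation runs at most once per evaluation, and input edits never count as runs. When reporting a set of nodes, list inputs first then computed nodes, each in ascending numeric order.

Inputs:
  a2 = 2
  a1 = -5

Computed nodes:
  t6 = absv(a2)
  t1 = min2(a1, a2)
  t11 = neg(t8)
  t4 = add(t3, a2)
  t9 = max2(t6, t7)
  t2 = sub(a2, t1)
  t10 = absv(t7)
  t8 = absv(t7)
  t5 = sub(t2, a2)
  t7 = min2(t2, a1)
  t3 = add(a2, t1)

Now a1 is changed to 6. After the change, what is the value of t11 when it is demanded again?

Demanding t11 again yields 0.

First demand of the output computes:
  t1 = min2(-5, 2) = -5
  t2 = sub(2, -5) = 7
  t7 = min2(7, -5) = -5
  t8 = absv(-5) = 5
  t11 = neg(5) = -5

After the edit, cleaning proceeds:
  t1: a read changed (a1 -5->6) — executes, giving 2.
  t2: a read changed (t1 -5->2) — executes, giving 0.
  t7: a read changed (t2 7->0; a1 -5->6) — executes, giving 0.
  t8: a read changed (t7 -5->0) — executes, giving 0.
  t11: a read changed (t8 5->0) — executes, giving 0.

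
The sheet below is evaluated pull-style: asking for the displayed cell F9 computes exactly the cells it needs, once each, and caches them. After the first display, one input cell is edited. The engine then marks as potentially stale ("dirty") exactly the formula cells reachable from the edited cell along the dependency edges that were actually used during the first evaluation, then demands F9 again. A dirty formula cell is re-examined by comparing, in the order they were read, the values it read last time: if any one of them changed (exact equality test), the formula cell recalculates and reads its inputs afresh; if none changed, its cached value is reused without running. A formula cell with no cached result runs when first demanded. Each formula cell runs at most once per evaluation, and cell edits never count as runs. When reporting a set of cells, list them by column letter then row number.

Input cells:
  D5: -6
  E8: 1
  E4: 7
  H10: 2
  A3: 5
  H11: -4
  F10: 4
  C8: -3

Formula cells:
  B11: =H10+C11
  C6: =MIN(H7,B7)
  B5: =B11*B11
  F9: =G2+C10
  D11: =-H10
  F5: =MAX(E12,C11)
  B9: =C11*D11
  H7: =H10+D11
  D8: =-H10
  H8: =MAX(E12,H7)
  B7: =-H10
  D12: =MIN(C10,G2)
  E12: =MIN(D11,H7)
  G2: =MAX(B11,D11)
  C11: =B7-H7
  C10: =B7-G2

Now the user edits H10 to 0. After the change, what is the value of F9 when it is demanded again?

Demanding F9 again yields 0.

First demand of the output computes:
  B7 = -(2) = -2
  D11 = -(2) = -2
  H7 = 2 + -2 = 0
  C11 = -2 - 0 = -2
  B11 = 2 + -2 = 0
  G2 = MAX(0, -2) = 0
  C10 = -2 - 0 = -2
  F9 = 0 + -2 = -2

After the edit, cleaning proceeds:
  B7: a read changed (H10 2->0) — executes, giving 0.
  D11: a read changed (H10 2->0) — executes, giving 0.
  H7: a read changed (H10 2->0; D11 -2->0) — executes, giving 0 — identical to its old value.
  C11: a read changed (B7 -2->0) — executes, giving 0.
  B11: a read changed (H10 2->0; C11 -2->0) — executes, giving 0 — identical to its old value.
  G2: a read changed (D11 -2->0) — executes, giving 0 — identical to its old value.
  C10: a read changed (B7 -2->0) — executes, giving 0.
  F9: a read changed (C10 -2->0) — executes, giving 0.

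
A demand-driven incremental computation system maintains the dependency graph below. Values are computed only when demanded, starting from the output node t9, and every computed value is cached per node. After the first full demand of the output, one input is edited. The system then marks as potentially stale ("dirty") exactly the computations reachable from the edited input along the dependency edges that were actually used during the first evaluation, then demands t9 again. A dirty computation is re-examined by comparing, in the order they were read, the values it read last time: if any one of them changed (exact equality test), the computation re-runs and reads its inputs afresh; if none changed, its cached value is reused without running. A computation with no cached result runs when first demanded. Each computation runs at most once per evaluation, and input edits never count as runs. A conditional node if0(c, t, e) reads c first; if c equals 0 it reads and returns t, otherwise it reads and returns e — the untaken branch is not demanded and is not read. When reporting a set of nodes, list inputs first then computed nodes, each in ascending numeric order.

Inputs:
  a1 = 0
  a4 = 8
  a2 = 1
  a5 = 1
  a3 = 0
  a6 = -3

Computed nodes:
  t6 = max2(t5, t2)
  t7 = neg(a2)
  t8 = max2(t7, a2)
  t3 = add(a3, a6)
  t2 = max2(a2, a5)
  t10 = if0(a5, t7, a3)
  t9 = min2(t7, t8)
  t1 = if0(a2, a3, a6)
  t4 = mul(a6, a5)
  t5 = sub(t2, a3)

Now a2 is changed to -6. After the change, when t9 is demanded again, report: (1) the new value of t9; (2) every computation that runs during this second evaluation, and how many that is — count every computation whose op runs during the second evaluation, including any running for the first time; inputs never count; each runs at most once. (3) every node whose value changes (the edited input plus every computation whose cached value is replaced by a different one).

New value of t9: 6.
Computations that run: t7, t8, t9 — 3 in total.
Values that change: a2, t7, t8, t9.

First evaluation (everything demanded from the output):
  t7 = neg(1) = -1
  t8 = max2(-1, 1) = 1
  t9 = min2(-1, 1) = -1

Propagation after the edit:
  t7: runs — a2 1->-6; result 6.
  t8: runs — t7 -1->6; a2 1->-6; result 6.
  t9: runs — t7 -1->6; t8 1->6; result 6.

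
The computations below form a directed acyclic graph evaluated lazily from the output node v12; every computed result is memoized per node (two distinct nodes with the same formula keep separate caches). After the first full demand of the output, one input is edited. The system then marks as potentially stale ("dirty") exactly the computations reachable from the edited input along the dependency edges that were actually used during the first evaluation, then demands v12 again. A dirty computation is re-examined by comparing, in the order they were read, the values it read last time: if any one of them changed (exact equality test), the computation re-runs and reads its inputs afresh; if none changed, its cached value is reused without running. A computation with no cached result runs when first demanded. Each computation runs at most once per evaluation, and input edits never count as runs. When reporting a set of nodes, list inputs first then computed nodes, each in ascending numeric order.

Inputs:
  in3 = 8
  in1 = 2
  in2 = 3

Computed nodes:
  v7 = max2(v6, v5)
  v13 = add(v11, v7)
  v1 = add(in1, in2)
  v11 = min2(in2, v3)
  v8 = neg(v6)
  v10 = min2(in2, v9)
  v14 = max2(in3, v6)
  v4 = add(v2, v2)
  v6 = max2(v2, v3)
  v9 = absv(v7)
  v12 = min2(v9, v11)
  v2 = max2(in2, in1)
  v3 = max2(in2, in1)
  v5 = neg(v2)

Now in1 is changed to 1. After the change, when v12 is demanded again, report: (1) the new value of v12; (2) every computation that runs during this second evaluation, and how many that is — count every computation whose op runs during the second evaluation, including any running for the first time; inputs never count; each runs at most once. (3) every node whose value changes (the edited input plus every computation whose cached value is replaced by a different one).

Demanding v12 again yields 3.
2 computations run: v2, v3.
The nodes whose values change: in1.
Note where the cutoff bites: v5 is checked, finds nothing changed, and keeps its cache.

First demand of the output computes:
  v2 = max2(3, 2) = 3
  v3 = max2(3, 2) = 3
  v5 = neg(3) = -3
  v6 = max2(3, 3) = 3
  v7 = max2(3, -3) = 3
  v9 = absv(3) = 3
  v11 = min2(3, 3) = 3
  v12 = min2(3, 3) = 3

After the edit, cleaning proceeds:
  v2: a read changed (in1 2->1) — executes, giving 3 — identical to its old value.
  v3: a read changed (in1 2->1) — executes, giving 3 — identical to its old value.
  v5: dirty, but its reads are unchanged (v2 unchanged); cached -3 stands.
  v6: dirty, but its reads are unchanged (v2 unchanged, v3 unchanged); cached 3 stands.
  v7: dirty, but its reads are unchanged (v6 unchanged, v5 unchanged); cached 3 stands.
  v9: dirty, but its reads are unchanged (v7 unchanged); cached 3 stands.
  v11: dirty, but its reads are unchanged (in2 unchanged, v3 unchanged); cached 3 stands.
  v12: dirty, but its reads are unchanged (v9 unchanged, v11 unchanged); cached 3 stands.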